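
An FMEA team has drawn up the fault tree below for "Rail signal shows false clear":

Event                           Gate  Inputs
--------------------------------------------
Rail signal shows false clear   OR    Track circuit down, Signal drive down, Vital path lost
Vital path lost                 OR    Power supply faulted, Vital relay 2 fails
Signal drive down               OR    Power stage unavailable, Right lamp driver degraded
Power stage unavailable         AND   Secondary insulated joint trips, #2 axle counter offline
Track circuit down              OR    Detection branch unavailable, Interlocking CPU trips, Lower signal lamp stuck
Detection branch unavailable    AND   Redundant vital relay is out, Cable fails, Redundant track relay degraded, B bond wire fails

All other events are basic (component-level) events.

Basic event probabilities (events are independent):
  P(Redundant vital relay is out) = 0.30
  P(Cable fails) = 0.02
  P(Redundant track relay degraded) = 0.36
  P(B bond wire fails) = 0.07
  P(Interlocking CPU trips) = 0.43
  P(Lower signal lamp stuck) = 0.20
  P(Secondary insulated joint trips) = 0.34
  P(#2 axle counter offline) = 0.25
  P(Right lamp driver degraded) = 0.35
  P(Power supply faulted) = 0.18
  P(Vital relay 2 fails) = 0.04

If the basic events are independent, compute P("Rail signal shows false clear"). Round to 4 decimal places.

0.7865

P(Detection branch unavailable) [AND] = 0.30 × 0.02 × 0.36 × 0.07 = 0.000151
P(Track circuit down) [OR] = 1 − (1−0.000151) × (1−0.43) × (1−0.20) = 0.544069
P(Power stage unavailable) [AND] = 0.34 × 0.25 = 0.085000
P(Signal drive down) [OR] = 1 − (1−0.085000) × (1−0.35) = 0.405250
P(Vital path lost) [OR] = 1 − (1−0.18) × (1−0.04) = 0.212800
P(Rail signal shows false clear) [OR] = 1 − (1−0.544069) × (1−0.405250) × (1−0.212800) = 0.786539
Rounded to 4 decimal places: P(Rail signal shows false clear) ≈ 0.7865.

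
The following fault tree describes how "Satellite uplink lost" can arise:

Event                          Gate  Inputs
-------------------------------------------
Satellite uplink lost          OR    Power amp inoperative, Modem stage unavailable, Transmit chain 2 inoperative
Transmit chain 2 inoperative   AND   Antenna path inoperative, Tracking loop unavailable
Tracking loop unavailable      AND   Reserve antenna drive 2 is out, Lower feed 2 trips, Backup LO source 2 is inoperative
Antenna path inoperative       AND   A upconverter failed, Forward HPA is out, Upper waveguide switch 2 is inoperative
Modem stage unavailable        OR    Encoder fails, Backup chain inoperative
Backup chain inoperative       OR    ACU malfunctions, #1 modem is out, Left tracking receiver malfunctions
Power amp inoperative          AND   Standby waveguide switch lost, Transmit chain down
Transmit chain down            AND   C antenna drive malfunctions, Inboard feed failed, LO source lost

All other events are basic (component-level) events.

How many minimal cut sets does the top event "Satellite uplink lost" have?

Transmit chain down [AND]: one cut set from each child combined → 1 × 1 × 1 = 1 cut set(s).
Power amp inoperative [AND]: one cut set from each child combined → 1 × 1 = 1 cut set(s).
Backup chain inoperative [OR]: union of children's cut sets → 3 cut set(s).
Modem stage unavailable [OR]: union of children's cut sets → 4 cut set(s).
Antenna path inoperative [AND]: one cut set from each child combined → 1 × 1 × 1 = 1 cut set(s).
Tracking loop unavailable [AND]: one cut set from each child combined → 1 × 1 × 1 = 1 cut set(s).
Transmit chain 2 inoperative [AND]: one cut set from each child combined → 1 × 1 = 1 cut set(s).
Satellite uplink lost [OR]: union of children's cut sets → 6 cut set(s).
Minimal cut sets: {C antenna drive malfunctions, Inboard feed failed, LO source lost, Standby waveguide switch lost}; {Encoder fails}; {ACU malfunctions}; {#1 modem is out}; {Left tracking receiver malfunctions}; {A upconverter failed, Backup LO source 2 is inoperative, Forward HPA is out, Lower feed 2 trips, Reserve antenna drive 2 is out, Upper waveguide switch 2 is inoperative}.

6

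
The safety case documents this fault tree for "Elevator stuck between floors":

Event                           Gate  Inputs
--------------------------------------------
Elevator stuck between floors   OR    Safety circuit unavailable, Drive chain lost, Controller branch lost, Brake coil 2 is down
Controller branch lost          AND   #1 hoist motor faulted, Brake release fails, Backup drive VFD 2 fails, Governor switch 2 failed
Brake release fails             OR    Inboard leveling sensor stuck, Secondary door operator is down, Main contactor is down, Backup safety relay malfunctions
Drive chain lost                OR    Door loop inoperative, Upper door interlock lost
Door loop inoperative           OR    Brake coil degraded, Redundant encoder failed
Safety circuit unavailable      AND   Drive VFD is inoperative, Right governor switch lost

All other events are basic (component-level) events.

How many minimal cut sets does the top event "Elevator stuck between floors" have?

Safety circuit unavailable [AND]: one cut set from each child combined → 1 × 1 = 1 cut set(s).
Door loop inoperative [OR]: union of children's cut sets → 2 cut set(s).
Drive chain lost [OR]: union of children's cut sets → 3 cut set(s).
Brake release fails [OR]: union of children's cut sets → 4 cut set(s).
Controller branch lost [AND]: one cut set from each child combined → 1 × 4 × 1 × 1 = 4 cut set(s).
Elevator stuck between floors [OR]: union of children's cut sets → 9 cut set(s).
Minimal cut sets: {Drive VFD is inoperative, Right governor switch lost}; {Brake coil degraded}; {Redundant encoder failed}; {Upper door interlock lost}; {#1 hoist motor faulted, Backup drive VFD 2 fails, Governor switch 2 failed, Inboard leveling sensor stuck}; {#1 hoist motor faulted, Backup drive VFD 2 fails, Governor switch 2 failed, Secondary door operator is down}; {#1 hoist motor faulted, Backup drive VFD 2 fails, Governor switch 2 failed, Main contactor is down}; {#1 hoist motor faulted, Backup drive VFD 2 fails, Backup safety relay malfunctions, Governor switch 2 failed}; {Brake coil 2 is down}.

9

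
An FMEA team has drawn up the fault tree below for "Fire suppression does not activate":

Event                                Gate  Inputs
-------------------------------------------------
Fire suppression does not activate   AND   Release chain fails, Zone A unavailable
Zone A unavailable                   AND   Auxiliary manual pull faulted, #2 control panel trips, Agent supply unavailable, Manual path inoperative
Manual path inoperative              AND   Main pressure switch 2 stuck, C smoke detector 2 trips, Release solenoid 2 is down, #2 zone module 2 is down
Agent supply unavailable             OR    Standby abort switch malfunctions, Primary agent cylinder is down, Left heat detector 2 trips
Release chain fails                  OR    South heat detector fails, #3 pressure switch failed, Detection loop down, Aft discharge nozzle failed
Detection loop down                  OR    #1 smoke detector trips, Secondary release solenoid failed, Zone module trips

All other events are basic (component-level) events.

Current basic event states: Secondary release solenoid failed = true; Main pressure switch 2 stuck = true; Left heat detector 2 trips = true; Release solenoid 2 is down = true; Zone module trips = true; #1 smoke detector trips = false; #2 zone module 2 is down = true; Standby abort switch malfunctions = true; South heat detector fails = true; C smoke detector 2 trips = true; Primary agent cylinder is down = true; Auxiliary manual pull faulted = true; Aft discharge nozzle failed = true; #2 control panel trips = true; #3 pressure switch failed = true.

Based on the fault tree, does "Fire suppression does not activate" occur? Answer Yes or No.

Yes

Detection loop down [OR]: #1 smoke detector trips=not, Secondary release solenoid failed=occurs, Zone module trips=occurs → at least one input occurs → occurs.
Release chain fails [OR]: South heat detector fails=occurs, #3 pressure switch failed=occurs, Detection loop down=occurs, Aft discharge nozzle failed=occurs → at least one input occurs → occurs.
Agent supply unavailable [OR]: Standby abort switch malfunctions=occurs, Primary agent cylinder is down=occurs, Left heat detector 2 trips=occurs → at least one input occurs → occurs.
Manual path inoperative [AND]: Main pressure switch 2 stuck=occurs, C smoke detector 2 trips=occurs, Release solenoid 2 is down=occurs, #2 zone module 2 is down=occurs → all inputs occur → occurs.
Zone A unavailable [AND]: Auxiliary manual pull faulted=occurs, #2 control panel trips=occurs, Agent supply unavailable=occurs, Manual path inoperative=occurs → all inputs occur → occurs.
Fire suppression does not activate [AND]: Release chain fails=occurs, Zone A unavailable=occurs → all inputs occur → occurs.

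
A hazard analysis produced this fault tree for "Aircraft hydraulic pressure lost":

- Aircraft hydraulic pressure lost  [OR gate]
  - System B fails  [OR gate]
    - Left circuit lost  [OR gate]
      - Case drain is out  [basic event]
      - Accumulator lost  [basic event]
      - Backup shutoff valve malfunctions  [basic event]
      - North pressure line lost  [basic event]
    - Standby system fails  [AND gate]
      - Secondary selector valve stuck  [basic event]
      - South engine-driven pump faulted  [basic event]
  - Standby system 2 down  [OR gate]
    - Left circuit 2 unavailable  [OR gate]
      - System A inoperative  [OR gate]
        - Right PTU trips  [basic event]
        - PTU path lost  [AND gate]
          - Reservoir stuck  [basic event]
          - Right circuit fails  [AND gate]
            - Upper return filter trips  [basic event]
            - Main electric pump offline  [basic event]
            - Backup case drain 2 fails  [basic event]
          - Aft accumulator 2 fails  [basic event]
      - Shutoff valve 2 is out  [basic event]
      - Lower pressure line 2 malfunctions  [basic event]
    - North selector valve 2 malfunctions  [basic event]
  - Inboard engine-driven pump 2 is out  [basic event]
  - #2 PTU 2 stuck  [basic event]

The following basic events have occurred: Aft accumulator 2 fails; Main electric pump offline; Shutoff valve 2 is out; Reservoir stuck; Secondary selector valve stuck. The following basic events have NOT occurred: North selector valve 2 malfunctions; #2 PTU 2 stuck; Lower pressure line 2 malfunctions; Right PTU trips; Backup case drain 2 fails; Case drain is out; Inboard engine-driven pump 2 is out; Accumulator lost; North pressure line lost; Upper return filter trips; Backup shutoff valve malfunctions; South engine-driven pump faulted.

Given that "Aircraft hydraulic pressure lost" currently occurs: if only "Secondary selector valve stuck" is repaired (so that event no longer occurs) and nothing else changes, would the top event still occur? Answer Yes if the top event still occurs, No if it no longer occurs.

Yes

Counterfactual: set "Secondary selector valve stuck" to not occurred.
Left circuit lost [OR]: Case drain is out=not, Accumulator lost=not, Backup shutoff valve malfunctions=not, North pressure line lost=not → no input occurs → does not occur.
Standby system fails [AND]: Secondary selector valve stuck=not, South engine-driven pump faulted=not → not all inputs occur → does not occur.
System B fails [OR]: Left circuit lost=not, Standby system fails=not → no input occurs → does not occur.
Right circuit fails [AND]: Upper return filter trips=not, Main electric pump offline=occurs, Backup case drain 2 fails=not → not all inputs occur → does not occur.
PTU path lost [AND]: Reservoir stuck=occurs, Right circuit fails=not, Aft accumulator 2 fails=occurs → not all inputs occur → does not occur.
System A inoperative [OR]: Right PTU trips=not, PTU path lost=not → no input occurs → does not occur.
Left circuit 2 unavailable [OR]: System A inoperative=not, Shutoff valve 2 is out=occurs, Lower pressure line 2 malfunctions=not → at least one input occurs → occurs.
Standby system 2 down [OR]: Left circuit 2 unavailable=occurs, North selector valve 2 malfunctions=not → at least one input occurs → occurs.
Aircraft hydraulic pressure lost [OR]: System B fails=not, Standby system 2 down=occurs, Inboard engine-driven pump 2 is out=not, #2 PTU 2 stuck=not → at least one input occurs → occurs.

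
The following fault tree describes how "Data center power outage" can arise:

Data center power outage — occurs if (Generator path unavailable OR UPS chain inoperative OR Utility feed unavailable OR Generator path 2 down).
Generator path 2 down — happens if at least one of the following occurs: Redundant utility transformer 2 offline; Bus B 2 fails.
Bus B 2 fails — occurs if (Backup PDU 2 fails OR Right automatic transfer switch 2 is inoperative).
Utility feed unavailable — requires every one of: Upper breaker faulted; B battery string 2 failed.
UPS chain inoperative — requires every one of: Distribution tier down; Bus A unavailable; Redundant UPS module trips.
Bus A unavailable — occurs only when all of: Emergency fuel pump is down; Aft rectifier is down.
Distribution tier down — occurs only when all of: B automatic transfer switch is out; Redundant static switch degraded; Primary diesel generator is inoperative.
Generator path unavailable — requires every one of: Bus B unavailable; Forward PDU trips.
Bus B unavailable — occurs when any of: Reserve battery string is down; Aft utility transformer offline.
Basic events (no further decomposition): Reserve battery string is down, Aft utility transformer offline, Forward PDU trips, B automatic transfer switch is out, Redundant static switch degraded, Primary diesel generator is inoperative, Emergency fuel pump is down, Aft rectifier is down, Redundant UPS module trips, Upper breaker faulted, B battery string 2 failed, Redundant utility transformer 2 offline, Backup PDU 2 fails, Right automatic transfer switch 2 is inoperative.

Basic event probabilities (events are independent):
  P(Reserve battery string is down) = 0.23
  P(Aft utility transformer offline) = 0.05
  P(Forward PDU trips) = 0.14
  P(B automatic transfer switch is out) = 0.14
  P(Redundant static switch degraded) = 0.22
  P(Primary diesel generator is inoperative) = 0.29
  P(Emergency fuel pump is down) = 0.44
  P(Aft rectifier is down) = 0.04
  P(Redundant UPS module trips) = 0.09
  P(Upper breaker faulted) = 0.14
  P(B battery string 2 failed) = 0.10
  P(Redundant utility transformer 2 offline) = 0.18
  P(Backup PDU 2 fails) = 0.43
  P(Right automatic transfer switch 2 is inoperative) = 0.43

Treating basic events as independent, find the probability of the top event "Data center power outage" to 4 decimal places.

0.7472

P(Bus B unavailable) [OR] = 1 − (1−0.23) × (1−0.05) = 0.268500
P(Generator path unavailable) [AND] = 0.268500 × 0.14 = 0.037590
P(Distribution tier down) [AND] = 0.14 × 0.22 × 0.29 = 0.008932
P(Bus A unavailable) [AND] = 0.44 × 0.04 = 0.017600
P(UPS chain inoperative) [AND] = 0.008932 × 0.017600 × 0.09 = 0.000014
P(Utility feed unavailable) [AND] = 0.14 × 0.10 = 0.014000
P(Bus B 2 fails) [OR] = 1 − (1−0.43) × (1−0.43) = 0.675100
P(Generator path 2 down) [OR] = 1 − (1−0.18) × (1−0.675100) = 0.733582
P(Data center power outage) [OR] = 1 − (1−0.037590) × (1−0.000014) × (1−0.014000) × (1−0.733582) = 0.747190
Rounded to 4 decimal places: P(Data center power outage) ≈ 0.7472.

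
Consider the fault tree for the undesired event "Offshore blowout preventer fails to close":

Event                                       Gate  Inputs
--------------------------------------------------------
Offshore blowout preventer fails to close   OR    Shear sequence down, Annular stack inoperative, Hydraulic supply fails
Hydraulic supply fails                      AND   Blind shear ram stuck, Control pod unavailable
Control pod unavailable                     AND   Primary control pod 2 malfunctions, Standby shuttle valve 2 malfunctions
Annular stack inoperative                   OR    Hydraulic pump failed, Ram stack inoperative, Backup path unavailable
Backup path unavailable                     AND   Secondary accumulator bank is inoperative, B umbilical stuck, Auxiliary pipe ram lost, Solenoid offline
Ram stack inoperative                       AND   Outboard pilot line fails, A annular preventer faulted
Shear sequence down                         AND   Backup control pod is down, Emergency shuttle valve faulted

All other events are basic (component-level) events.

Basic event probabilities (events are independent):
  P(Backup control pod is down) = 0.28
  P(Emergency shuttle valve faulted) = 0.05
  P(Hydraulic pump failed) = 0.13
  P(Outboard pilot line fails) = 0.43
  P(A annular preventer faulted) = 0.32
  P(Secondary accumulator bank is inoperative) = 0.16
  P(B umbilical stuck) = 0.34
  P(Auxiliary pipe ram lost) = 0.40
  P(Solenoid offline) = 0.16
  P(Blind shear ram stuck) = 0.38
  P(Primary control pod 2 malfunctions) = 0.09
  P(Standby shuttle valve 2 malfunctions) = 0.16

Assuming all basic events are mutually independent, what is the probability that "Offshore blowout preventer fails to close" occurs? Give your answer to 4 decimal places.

P(Shear sequence down) [AND] = 0.28 × 0.05 = 0.014000
P(Ram stack inoperative) [AND] = 0.43 × 0.32 = 0.137600
P(Backup path unavailable) [AND] = 0.16 × 0.34 × 0.40 × 0.16 = 0.003482
P(Annular stack inoperative) [OR] = 1 − (1−0.13) × (1−0.137600) × (1−0.003482) = 0.252325
P(Control pod unavailable) [AND] = 0.09 × 0.16 = 0.014400
P(Hydraulic supply fails) [AND] = 0.38 × 0.014400 = 0.005472
P(Offshore blowout preventer fails to close) [OR] = 1 − (1−0.014000) × (1−0.252325) × (1−0.005472) = 0.266826
Rounded to 4 decimal places: P(Offshore blowout preventer fails to close) ≈ 0.2668.

0.2668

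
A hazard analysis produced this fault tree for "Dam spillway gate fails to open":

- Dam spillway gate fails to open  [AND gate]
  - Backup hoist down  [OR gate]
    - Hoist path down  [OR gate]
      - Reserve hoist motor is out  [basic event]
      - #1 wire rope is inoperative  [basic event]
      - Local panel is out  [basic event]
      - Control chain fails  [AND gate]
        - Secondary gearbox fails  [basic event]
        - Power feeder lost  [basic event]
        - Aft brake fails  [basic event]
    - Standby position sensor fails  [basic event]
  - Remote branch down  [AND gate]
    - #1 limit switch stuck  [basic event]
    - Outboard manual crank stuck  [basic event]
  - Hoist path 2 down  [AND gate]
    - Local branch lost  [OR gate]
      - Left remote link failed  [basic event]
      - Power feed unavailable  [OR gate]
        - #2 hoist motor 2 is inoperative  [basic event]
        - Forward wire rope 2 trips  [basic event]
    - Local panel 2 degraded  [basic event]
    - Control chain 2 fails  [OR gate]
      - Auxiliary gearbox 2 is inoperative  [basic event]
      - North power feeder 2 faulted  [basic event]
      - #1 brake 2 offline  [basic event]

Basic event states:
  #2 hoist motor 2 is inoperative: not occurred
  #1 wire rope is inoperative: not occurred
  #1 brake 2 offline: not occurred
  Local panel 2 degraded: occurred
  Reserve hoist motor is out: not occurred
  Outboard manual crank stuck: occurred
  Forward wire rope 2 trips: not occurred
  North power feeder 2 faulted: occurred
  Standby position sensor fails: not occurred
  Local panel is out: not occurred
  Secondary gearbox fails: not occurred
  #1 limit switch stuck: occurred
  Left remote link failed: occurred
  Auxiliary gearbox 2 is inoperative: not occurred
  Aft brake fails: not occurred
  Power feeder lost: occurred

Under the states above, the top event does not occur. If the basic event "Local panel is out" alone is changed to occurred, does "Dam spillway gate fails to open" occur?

Yes

Counterfactual: set "Local panel is out" to occurred.
Control chain fails [AND]: Secondary gearbox fails=not, Power feeder lost=occurs, Aft brake fails=not → not all inputs occur → does not occur.
Hoist path down [OR]: Reserve hoist motor is out=not, #1 wire rope is inoperative=not, Local panel is out=occurs, Control chain fails=not → at least one input occurs → occurs.
Backup hoist down [OR]: Hoist path down=occurs, Standby position sensor fails=not → at least one input occurs → occurs.
Remote branch down [AND]: #1 limit switch stuck=occurs, Outboard manual crank stuck=occurs → all inputs occur → occurs.
Power feed unavailable [OR]: #2 hoist motor 2 is inoperative=not, Forward wire rope 2 trips=not → no input occurs → does not occur.
Local branch lost [OR]: Left remote link failed=occurs, Power feed unavailable=not → at least one input occurs → occurs.
Control chain 2 fails [OR]: Auxiliary gearbox 2 is inoperative=not, North power feeder 2 faulted=occurs, #1 brake 2 offline=not → at least one input occurs → occurs.
Hoist path 2 down [AND]: Local branch lost=occurs, Local panel 2 degraded=occurs, Control chain 2 fails=occurs → all inputs occur → occurs.
Dam spillway gate fails to open [AND]: Backup hoist down=occurs, Remote branch down=occurs, Hoist path 2 down=occurs → all inputs occur → occurs.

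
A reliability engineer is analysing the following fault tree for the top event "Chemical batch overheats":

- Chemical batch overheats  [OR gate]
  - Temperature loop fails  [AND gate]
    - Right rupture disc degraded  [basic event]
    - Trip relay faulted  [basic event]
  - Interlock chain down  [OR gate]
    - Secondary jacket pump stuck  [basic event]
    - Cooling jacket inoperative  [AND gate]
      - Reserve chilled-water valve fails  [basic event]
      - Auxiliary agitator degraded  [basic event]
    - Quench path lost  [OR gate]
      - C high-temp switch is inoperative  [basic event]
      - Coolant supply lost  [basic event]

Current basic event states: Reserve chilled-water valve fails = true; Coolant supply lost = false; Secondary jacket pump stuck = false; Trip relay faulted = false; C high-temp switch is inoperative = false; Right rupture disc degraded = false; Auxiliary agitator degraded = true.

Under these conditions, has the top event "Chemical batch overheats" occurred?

Temperature loop fails [AND]: Right rupture disc degraded=not, Trip relay faulted=not → not all inputs occur → does not occur.
Cooling jacket inoperative [AND]: Reserve chilled-water valve fails=occurs, Auxiliary agitator degraded=occurs → all inputs occur → occurs.
Quench path lost [OR]: C high-temp switch is inoperative=not, Coolant supply lost=not → no input occurs → does not occur.
Interlock chain down [OR]: Secondary jacket pump stuck=not, Cooling jacket inoperative=occurs, Quench path lost=not → at least one input occurs → occurs.
Chemical batch overheats [OR]: Temperature loop fails=not, Interlock chain down=occurs → at least one input occurs → occurs.

Yes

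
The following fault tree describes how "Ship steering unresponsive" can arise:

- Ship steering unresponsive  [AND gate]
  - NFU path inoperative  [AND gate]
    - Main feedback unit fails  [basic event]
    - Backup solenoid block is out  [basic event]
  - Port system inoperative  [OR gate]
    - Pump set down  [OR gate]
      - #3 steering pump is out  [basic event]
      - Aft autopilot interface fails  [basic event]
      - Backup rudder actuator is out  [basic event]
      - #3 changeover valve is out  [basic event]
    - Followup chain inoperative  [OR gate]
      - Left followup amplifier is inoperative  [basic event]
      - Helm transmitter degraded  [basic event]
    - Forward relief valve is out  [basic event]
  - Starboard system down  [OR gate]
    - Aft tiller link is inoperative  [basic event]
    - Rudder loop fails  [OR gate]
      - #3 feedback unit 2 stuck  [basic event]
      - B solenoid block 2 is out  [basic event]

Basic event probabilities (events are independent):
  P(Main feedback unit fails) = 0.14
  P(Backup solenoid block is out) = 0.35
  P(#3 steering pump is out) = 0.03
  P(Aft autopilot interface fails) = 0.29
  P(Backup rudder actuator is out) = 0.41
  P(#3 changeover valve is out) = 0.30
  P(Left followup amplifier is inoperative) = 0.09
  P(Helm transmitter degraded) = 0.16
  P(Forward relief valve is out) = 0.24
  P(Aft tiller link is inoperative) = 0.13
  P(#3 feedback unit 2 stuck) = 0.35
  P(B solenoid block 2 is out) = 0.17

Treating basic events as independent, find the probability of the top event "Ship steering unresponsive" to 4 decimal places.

P(NFU path inoperative) [AND] = 0.14 × 0.35 = 0.049000
P(Pump set down) [OR] = 1 − (1−0.03) × (1−0.29) × (1−0.41) × (1−0.30) = 0.715567
P(Followup chain inoperative) [OR] = 1 − (1−0.09) × (1−0.16) = 0.235600
P(Port system inoperative) [OR] = 1 − (1−0.715567) × (1−0.235600) × (1−0.24) = 0.834760
P(Rudder loop fails) [OR] = 1 − (1−0.35) × (1−0.17) = 0.460500
P(Starboard system down) [OR] = 1 − (1−0.13) × (1−0.460500) = 0.530635
P(Ship steering unresponsive) [AND] = 0.049000 × 0.834760 × 0.530635 = 0.021705
Rounded to 4 decimal places: P(Ship steering unresponsive) ≈ 0.0217.

0.0217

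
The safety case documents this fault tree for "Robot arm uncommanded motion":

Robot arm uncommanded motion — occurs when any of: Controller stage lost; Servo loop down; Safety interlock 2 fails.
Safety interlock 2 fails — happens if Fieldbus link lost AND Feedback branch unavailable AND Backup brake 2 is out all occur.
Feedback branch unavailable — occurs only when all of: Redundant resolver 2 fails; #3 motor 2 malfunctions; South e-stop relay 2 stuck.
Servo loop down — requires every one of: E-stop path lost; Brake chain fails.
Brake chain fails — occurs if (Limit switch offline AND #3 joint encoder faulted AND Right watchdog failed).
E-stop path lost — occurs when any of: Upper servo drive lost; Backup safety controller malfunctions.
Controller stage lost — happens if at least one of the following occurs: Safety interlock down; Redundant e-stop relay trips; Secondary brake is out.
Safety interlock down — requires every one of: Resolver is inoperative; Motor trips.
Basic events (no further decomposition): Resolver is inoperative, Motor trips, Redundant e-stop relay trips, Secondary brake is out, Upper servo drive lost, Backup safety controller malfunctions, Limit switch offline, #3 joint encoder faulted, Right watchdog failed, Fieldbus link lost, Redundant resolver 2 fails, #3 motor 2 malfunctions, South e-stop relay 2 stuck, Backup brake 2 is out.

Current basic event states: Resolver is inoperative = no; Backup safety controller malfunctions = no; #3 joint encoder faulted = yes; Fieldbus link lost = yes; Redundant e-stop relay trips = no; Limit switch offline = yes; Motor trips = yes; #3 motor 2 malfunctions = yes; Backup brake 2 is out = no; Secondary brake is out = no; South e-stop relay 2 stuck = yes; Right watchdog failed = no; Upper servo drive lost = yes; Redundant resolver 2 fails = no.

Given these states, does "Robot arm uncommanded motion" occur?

No

Safety interlock down [AND]: Resolver is inoperative=not, Motor trips=occurs → not all inputs occur → does not occur.
Controller stage lost [OR]: Safety interlock down=not, Redundant e-stop relay trips=not, Secondary brake is out=not → no input occurs → does not occur.
E-stop path lost [OR]: Upper servo drive lost=occurs, Backup safety controller malfunctions=not → at least one input occurs → occurs.
Brake chain fails [AND]: Limit switch offline=occurs, #3 joint encoder faulted=occurs, Right watchdog failed=not → not all inputs occur → does not occur.
Servo loop down [AND]: E-stop path lost=occurs, Brake chain fails=not → not all inputs occur → does not occur.
Feedback branch unavailable [AND]: Redundant resolver 2 fails=not, #3 motor 2 malfunctions=occurs, South e-stop relay 2 stuck=occurs → not all inputs occur → does not occur.
Safety interlock 2 fails [AND]: Fieldbus link lost=occurs, Feedback branch unavailable=not, Backup brake 2 is out=not → not all inputs occur → does not occur.
Robot arm uncommanded motion [OR]: Controller stage lost=not, Servo loop down=not, Safety interlock 2 fails=not → no input occurs → does not occur.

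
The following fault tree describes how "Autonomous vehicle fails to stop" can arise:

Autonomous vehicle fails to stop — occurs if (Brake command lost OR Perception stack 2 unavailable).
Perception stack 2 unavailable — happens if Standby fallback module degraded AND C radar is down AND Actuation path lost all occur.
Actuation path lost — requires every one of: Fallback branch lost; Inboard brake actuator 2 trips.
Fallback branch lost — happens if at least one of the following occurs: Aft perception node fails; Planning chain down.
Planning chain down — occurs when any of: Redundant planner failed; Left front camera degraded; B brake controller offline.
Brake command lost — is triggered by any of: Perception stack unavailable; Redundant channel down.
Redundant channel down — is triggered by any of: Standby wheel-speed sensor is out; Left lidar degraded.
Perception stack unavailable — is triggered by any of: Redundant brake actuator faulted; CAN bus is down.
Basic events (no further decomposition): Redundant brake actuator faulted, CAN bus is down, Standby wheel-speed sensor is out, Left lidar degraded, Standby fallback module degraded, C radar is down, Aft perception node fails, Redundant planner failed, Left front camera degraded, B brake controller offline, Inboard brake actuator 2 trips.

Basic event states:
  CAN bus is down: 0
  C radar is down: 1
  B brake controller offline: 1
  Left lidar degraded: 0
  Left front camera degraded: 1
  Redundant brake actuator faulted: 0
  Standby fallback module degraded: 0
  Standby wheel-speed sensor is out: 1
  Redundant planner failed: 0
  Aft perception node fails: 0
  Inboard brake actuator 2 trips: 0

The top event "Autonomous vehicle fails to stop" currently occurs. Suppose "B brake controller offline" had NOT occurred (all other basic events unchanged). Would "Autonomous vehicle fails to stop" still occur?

Counterfactual: set "B brake controller offline" to not occurred.
Perception stack unavailable [OR]: Redundant brake actuator faulted=not, CAN bus is down=not → no input occurs → does not occur.
Redundant channel down [OR]: Standby wheel-speed sensor is out=occurs, Left lidar degraded=not → at least one input occurs → occurs.
Brake command lost [OR]: Perception stack unavailable=not, Redundant channel down=occurs → at least one input occurs → occurs.
Planning chain down [OR]: Redundant planner failed=not, Left front camera degraded=occurs, B brake controller offline=not → at least one input occurs → occurs.
Fallback branch lost [OR]: Aft perception node fails=not, Planning chain down=occurs → at least one input occurs → occurs.
Actuation path lost [AND]: Fallback branch lost=occurs, Inboard brake actuator 2 trips=not → not all inputs occur → does not occur.
Perception stack 2 unavailable [AND]: Standby fallback module degraded=not, C radar is down=occurs, Actuation path lost=not → not all inputs occur → does not occur.
Autonomous vehicle fails to stop [OR]: Brake command lost=occurs, Perception stack 2 unavailable=not → at least one input occurs → occurs.

Yes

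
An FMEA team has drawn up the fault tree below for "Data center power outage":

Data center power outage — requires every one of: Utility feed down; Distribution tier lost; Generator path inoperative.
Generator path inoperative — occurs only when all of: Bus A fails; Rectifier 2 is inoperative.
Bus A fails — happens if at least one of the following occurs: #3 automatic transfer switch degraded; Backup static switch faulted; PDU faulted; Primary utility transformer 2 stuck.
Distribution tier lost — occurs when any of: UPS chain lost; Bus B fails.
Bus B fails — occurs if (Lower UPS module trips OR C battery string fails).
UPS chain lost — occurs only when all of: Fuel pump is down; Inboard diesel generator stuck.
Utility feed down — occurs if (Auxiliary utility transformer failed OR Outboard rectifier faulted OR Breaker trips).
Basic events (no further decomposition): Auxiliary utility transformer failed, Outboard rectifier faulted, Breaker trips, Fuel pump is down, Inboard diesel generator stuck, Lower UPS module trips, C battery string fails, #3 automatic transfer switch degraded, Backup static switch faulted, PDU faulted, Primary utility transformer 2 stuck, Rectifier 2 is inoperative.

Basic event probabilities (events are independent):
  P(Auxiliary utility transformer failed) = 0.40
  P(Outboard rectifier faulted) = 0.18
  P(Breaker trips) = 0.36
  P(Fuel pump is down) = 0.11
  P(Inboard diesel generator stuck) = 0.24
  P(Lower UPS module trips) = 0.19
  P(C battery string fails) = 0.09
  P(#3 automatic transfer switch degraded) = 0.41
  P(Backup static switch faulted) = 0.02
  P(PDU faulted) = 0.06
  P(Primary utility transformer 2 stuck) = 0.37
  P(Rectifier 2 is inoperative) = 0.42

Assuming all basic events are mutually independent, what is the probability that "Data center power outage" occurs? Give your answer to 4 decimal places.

0.0534

P(Utility feed down) [OR] = 1 − (1−0.40) × (1−0.18) × (1−0.36) = 0.685120
P(UPS chain lost) [AND] = 0.11 × 0.24 = 0.026400
P(Bus B fails) [OR] = 1 − (1−0.19) × (1−0.09) = 0.262900
P(Distribution tier lost) [OR] = 1 − (1−0.026400) × (1−0.262900) = 0.282359
P(Bus A fails) [OR] = 1 − (1−0.41) × (1−0.02) × (1−0.06) × (1−0.37) = 0.657590
P(Generator path inoperative) [AND] = 0.657590 × 0.42 = 0.276188
P(Data center power outage) [AND] = 0.685120 × 0.282359 × 0.276188 = 0.053429
Rounded to 4 decimal places: P(Data center power outage) ≈ 0.0534.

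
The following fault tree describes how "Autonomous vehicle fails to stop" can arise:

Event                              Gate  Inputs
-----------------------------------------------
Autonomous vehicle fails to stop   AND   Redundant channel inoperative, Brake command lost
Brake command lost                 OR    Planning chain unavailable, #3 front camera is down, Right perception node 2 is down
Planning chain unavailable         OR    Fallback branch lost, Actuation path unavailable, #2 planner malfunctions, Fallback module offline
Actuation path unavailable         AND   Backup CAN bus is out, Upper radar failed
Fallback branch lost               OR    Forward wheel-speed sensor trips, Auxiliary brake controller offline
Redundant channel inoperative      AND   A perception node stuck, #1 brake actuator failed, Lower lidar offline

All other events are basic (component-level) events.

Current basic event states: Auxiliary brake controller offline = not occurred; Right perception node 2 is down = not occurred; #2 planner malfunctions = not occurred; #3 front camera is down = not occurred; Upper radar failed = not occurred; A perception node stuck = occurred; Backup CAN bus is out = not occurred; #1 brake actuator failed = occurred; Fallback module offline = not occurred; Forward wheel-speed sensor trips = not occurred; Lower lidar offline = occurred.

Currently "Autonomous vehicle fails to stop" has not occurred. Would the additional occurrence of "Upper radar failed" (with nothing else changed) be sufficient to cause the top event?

Counterfactual: set "Upper radar failed" to occurred.
Redundant channel inoperative [AND]: A perception node stuck=occurs, #1 brake actuator failed=occurs, Lower lidar offline=occurs → all inputs occur → occurs.
Fallback branch lost [OR]: Forward wheel-speed sensor trips=not, Auxiliary brake controller offline=not → no input occurs → does not occur.
Actuation path unavailable [AND]: Backup CAN bus is out=not, Upper radar failed=occurs → not all inputs occur → does not occur.
Planning chain unavailable [OR]: Fallback branch lost=not, Actuation path unavailable=not, #2 planner malfunctions=not, Fallback module offline=not → no input occurs → does not occur.
Brake command lost [OR]: Planning chain unavailable=not, #3 front camera is down=not, Right perception node 2 is down=not → no input occurs → does not occur.
Autonomous vehicle fails to stop [AND]: Redundant channel inoperative=occurs, Brake command lost=not → not all inputs occur → does not occur.

No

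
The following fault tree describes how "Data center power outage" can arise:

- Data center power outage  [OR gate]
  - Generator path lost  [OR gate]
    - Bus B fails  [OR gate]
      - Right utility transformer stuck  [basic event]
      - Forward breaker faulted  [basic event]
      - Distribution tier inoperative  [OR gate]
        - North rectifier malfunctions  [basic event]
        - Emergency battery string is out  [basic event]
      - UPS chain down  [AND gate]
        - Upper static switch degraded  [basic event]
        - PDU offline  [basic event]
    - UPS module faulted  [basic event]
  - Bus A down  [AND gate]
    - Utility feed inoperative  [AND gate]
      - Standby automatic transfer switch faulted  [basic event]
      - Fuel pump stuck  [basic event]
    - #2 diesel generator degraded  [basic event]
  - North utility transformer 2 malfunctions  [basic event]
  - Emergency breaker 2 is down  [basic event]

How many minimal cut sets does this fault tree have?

Distribution tier inoperative [OR]: union of children's cut sets → 2 cut set(s).
UPS chain down [AND]: one cut set from each child combined → 1 × 1 = 1 cut set(s).
Bus B fails [OR]: union of children's cut sets → 5 cut set(s).
Generator path lost [OR]: union of children's cut sets → 6 cut set(s).
Utility feed inoperative [AND]: one cut set from each child combined → 1 × 1 = 1 cut set(s).
Bus A down [AND]: one cut set from each child combined → 1 × 1 = 1 cut set(s).
Data center power outage [OR]: union of children's cut sets → 9 cut set(s).
Minimal cut sets: {Right utility transformer stuck}; {Forward breaker faulted}; {North rectifier malfunctions}; {Emergency battery string is out}; {PDU offline, Upper static switch degraded}; {UPS module faulted}; {#2 diesel generator degraded, Fuel pump stuck, Standby automatic transfer switch faulted}; {North utility transformer 2 malfunctions}; {Emergency breaker 2 is down}.

9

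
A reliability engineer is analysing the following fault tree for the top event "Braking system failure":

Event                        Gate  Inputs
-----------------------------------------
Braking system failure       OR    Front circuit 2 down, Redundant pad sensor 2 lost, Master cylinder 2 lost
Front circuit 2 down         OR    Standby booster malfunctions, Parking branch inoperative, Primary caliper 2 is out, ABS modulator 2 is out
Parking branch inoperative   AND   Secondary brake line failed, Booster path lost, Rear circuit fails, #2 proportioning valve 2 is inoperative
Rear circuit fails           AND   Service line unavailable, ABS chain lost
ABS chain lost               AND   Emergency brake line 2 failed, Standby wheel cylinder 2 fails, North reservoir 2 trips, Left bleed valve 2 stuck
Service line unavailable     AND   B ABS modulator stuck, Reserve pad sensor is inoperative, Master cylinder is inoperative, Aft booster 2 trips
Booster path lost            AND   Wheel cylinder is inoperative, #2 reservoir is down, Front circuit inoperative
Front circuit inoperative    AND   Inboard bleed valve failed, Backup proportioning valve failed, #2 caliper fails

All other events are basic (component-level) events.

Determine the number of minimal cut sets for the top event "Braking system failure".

6

Front circuit inoperative [AND]: one cut set from each child combined → 1 × 1 × 1 = 1 cut set(s).
Booster path lost [AND]: one cut set from each child combined → 1 × 1 × 1 = 1 cut set(s).
Service line unavailable [AND]: one cut set from each child combined → 1 × 1 × 1 × 1 = 1 cut set(s).
ABS chain lost [AND]: one cut set from each child combined → 1 × 1 × 1 × 1 = 1 cut set(s).
Rear circuit fails [AND]: one cut set from each child combined → 1 × 1 = 1 cut set(s).
Parking branch inoperative [AND]: one cut set from each child combined → 1 × 1 × 1 × 1 = 1 cut set(s).
Front circuit 2 down [OR]: union of children's cut sets → 4 cut set(s).
Braking system failure [OR]: union of children's cut sets → 6 cut set(s).
Minimal cut sets: {Standby booster malfunctions}; {#2 caliper fails, #2 proportioning valve 2 is inoperative, #2 reservoir is down, Aft booster 2 trips, B ABS modulator stuck, Backup proportioning valve failed, Emergency brake line 2 failed, Inboard bleed valve failed, Left bleed valve 2 stuck, Master cylinder is inoperative, North reservoir 2 trips, Reserve pad sensor is inoperative, Secondary brake line failed, Standby wheel cylinder 2 fails, Wheel cylinder is inoperative}; {Primary caliper 2 is out}; {ABS modulator 2 is out}; {Redundant pad sensor 2 lost}; {Master cylinder 2 lost}.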